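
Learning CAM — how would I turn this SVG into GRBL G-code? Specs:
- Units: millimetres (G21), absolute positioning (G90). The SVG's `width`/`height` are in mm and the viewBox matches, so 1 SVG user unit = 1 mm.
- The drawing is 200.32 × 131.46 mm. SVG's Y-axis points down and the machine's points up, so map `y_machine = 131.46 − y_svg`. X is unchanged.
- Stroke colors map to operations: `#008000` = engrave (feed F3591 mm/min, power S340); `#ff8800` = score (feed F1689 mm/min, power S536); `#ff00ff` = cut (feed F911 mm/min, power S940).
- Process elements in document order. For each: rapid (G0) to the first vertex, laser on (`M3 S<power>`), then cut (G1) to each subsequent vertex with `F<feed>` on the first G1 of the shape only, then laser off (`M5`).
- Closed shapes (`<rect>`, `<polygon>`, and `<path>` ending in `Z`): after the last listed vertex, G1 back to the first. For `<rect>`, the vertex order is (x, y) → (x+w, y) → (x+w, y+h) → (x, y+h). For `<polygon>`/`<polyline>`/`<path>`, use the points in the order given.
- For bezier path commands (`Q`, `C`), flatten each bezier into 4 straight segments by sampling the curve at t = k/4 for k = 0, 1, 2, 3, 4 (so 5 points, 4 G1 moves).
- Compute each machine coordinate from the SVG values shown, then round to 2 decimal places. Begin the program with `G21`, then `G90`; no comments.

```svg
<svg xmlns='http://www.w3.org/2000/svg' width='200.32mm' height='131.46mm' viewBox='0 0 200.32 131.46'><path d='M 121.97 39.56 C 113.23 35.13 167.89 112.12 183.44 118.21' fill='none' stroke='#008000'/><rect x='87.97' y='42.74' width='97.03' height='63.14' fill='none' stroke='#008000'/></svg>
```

G21
G90
G0 X121.97 Y91.90
M3 S340
G1 X125.70 Y82.34 F3591
G1 X143.60 Y56.52
G1 X166.05 Y28.73
G1 X183.44 Y13.25
M5
G0 X87.97 Y88.72
M3 S340
G1 X185.00 Y88.72 F3591
G1 X185.00 Y25.58
G1 X87.97 Y25.58
G1 X87.97 Y88.72
M5

Since the viewBox matches the mm dimensions, user units are millimetres directly. The only transform is the Y-flip y_m = 131.46 − y_svg.

Shape 1 is a cubic bezier drawn with `<path>`. Its stroke #008000 means engrave at S340, F3591. After flipping Y the toolpath is (121.97,91.90) → (125.70,82.34) → (143.60,56.52) → (166.05,28.73) → (183.44,13.25).

Shape 2 is a rectangle drawn with `<rect>`. Its stroke #008000 means engrave at S340, F3591. After flipping Y the toolpath is (87.97,88.72) → (185.00,88.72) → (185.00,25.58) → (87.97,25.58) → (87.97,88.72), returning to the start.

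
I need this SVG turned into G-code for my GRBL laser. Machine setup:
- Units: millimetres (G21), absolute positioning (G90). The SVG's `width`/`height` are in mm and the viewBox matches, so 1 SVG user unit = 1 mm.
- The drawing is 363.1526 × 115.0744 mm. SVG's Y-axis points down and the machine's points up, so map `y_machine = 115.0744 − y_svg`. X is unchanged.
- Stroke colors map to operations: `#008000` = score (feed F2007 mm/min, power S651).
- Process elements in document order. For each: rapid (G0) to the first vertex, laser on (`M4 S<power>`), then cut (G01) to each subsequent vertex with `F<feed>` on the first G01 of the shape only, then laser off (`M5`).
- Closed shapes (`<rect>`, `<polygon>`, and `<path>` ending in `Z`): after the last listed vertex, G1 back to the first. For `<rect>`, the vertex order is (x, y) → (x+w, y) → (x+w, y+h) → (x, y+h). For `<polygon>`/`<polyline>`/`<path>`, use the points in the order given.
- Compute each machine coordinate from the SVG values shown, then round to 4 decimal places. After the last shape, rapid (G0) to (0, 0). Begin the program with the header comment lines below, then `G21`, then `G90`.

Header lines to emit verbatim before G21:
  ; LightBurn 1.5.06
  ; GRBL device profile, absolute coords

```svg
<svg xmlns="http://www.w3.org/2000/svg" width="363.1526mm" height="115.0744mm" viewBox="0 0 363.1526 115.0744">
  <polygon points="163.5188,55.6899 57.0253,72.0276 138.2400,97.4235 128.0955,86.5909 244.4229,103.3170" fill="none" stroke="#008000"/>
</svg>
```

; LightBurn 1.5.06
; GRBL device profile, absolute coords
G21
G90
G0 X163.5188 Y59.3845
M4 S651
G01 X57.0253 Y43.0468 F2007
G01 X138.2400 Y17.6509
G01 X128.0955 Y28.4835
G01 X244.4229 Y11.7574
G01 X163.5188 Y59.3845
M5
G0 X0.0000 Y0.0000

Since the viewBox matches the mm dimensions, user units are millimetres directly. The only transform is the Y-flip y_m = 115.0744 − y_svg.

Shape 1 is a closed polygon drawn with `<polygon>`. Its stroke #008000 means score at S651, F2007. After flipping Y the toolpath is (163.5188,59.3845) → (57.0253,43.0468) → (138.2400,17.6509) → (128.0955,28.4835) → (244.4229,11.7574) → (163.5188,59.3845), returning to the start.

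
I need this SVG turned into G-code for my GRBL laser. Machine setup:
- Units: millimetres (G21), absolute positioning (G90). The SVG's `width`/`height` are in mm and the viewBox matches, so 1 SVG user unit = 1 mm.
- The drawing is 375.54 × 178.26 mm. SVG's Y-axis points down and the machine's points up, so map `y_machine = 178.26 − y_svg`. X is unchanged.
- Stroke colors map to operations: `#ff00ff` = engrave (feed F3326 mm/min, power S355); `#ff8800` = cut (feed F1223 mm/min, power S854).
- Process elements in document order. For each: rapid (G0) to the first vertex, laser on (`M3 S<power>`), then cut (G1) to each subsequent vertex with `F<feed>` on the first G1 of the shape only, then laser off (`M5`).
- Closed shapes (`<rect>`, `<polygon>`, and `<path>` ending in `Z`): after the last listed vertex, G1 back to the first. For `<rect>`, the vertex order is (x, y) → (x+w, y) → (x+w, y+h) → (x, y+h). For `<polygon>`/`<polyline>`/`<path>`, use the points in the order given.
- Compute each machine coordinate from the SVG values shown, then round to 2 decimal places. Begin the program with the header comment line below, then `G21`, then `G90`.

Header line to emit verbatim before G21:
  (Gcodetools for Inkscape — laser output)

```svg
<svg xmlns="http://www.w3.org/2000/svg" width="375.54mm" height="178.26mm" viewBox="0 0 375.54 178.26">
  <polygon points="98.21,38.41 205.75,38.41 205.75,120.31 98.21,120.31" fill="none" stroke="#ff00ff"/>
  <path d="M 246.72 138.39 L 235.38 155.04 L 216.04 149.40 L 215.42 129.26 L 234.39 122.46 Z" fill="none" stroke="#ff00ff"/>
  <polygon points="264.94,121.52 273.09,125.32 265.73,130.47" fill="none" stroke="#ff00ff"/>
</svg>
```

Since the viewBox matches the mm dimensions, user units are millimetres directly. The only transform is the Y-flip y_m = 178.26 − y_svg.

Shape 1 is a rectangle drawn with `<polygon>`. Its stroke #ff00ff means engrave at S355, F3326. After flipping Y the toolpath is (98.21,139.85) → (205.75,139.85) → (205.75,57.95) → (98.21,57.95) → (98.21,139.85), returning to the start.

Shape 2 is a regular polygon drawn with `<path>`. Its stroke #ff00ff means engrave at S355, F3326. After flipping Y the toolpath is (246.72,39.87) → (235.38,23.22) → (216.04,28.86) → (215.42,49.00) → (234.39,55.80) → (246.72,39.87), returning to the start.

Shape 3 is a regular polygon drawn with `<polygon>`. Its stroke #ff00ff means engrave at S355, F3326. After flipping Y the toolpath is (264.94,56.74) → (273.09,52.94) → (265.73,47.79) → (264.94,56.74), returning to the start.

(Gcodetools for Inkscape — laser output)
G21
G90
G0 X98.21 Y139.85
M3 S355
G1 X205.75 Y139.85 F3326
G1 X205.75 Y57.95
G1 X98.21 Y57.95
G1 X98.21 Y139.85
M5
G0 X246.72 Y39.87
M3 S355
G1 X235.38 Y23.22 F3326
G1 X216.04 Y28.86
G1 X215.42 Y49.00
G1 X234.39 Y55.80
G1 X246.72 Y39.87
M5
G0 X264.94 Y56.74
M3 S355
G1 X273.09 Y52.94 F3326
G1 X265.73 Y47.79
G1 X264.94 Y56.74
M5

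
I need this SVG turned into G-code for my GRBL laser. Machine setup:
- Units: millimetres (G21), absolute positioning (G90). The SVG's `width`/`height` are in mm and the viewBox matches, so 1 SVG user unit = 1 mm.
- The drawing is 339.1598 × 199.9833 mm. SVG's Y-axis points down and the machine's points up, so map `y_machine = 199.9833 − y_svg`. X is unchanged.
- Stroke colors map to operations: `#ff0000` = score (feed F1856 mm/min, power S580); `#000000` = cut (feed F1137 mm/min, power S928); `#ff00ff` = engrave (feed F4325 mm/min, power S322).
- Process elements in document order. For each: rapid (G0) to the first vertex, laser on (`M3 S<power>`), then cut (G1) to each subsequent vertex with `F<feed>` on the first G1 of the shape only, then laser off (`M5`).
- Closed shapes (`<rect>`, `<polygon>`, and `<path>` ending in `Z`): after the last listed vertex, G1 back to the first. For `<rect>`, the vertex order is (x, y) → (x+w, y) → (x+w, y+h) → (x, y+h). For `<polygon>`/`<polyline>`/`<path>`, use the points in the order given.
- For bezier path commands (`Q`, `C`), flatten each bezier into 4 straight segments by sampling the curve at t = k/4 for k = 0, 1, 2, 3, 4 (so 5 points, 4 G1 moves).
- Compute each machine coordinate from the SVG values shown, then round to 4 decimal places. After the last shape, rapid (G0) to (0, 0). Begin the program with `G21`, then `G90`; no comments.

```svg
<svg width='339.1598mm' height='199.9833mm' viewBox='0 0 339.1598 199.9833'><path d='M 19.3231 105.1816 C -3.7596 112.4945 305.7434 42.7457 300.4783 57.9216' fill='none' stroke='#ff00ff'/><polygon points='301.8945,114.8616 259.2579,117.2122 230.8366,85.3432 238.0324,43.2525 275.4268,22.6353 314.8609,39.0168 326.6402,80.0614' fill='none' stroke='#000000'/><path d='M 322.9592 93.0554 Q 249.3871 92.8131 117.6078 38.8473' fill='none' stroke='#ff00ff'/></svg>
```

viewBox `0 0 339.1598 199.9833` with mm width/height → 1 unit = 1 mm. Flip: y_m = 199.9833 − y_svg.

**Shape 1** — `<path>` cubic bezier, stroke `#ff00ff` → engrave (S322, F4325). Control points (SVG): P0=(19.3231,105.1816), P1=(-3.7596,112.4945), P2=(305.7434,42.7457), P3=(300.4783,57.9216); sampled at t=k/4. Machine vertices: (19.3231,94.8017) → (54.2560,101.2351) → (153.2191,121.3803) → (255.5230,140.0513) → (300.4783,142.0617). Open path.

**Shape 2** — `<polygon>` regular polygon, stroke `#000000` → cut (S928, F1137). Machine vertices: (301.8945,85.1217) → (259.2579,82.7711) → (230.8366,114.6401) → (238.0324,156.7308) → (275.4268,177.3480) → (314.8609,160.9665) → (326.6402,119.9219) → (301.8945,85.1217). Closed: final G1 returns to the first vertex.

**Shape 3** — `<path>` quadratic bezier, stroke `#ff00ff` → engrave (S322, F4325). Control points (SVG): P0=(322.9592,93.0554), P1=(249.3871,92.8131), P2=(117.6078,38.8473); sampled at t=k/4. Machine vertices: (322.9592,106.9279) → (282.5352,110.4068) → (234.8353,120.6011) → (179.8595,137.5108) → (117.6078,161.1360). Open path.

G21
G90
G0 X19.3231 Y94.8017
M3 S322
G1 X54.2560 Y101.2351 F4325
G1 X153.2191 Y121.3803
G1 X255.5230 Y140.0513
G1 X300.4783 Y142.0617
M5
G0 X301.8945 Y85.1217
M3 S928
G1 X259.2579 Y82.7711 F1137
G1 X230.8366 Y114.6401
G1 X238.0324 Y156.7308
G1 X275.4268 Y177.3480
G1 X314.8609 Y160.9665
G1 X326.6402 Y119.9219
G1 X301.8945 Y85.1217
M5
G0 X322.9592 Y106.9279
M3 S322
G1 X282.5352 Y110.4068 F4325
G1 X234.8353 Y120.6011
G1 X179.8595 Y137.5108
G1 X117.6078 Y161.1360
M5
G0 X0.0000 Y0.0000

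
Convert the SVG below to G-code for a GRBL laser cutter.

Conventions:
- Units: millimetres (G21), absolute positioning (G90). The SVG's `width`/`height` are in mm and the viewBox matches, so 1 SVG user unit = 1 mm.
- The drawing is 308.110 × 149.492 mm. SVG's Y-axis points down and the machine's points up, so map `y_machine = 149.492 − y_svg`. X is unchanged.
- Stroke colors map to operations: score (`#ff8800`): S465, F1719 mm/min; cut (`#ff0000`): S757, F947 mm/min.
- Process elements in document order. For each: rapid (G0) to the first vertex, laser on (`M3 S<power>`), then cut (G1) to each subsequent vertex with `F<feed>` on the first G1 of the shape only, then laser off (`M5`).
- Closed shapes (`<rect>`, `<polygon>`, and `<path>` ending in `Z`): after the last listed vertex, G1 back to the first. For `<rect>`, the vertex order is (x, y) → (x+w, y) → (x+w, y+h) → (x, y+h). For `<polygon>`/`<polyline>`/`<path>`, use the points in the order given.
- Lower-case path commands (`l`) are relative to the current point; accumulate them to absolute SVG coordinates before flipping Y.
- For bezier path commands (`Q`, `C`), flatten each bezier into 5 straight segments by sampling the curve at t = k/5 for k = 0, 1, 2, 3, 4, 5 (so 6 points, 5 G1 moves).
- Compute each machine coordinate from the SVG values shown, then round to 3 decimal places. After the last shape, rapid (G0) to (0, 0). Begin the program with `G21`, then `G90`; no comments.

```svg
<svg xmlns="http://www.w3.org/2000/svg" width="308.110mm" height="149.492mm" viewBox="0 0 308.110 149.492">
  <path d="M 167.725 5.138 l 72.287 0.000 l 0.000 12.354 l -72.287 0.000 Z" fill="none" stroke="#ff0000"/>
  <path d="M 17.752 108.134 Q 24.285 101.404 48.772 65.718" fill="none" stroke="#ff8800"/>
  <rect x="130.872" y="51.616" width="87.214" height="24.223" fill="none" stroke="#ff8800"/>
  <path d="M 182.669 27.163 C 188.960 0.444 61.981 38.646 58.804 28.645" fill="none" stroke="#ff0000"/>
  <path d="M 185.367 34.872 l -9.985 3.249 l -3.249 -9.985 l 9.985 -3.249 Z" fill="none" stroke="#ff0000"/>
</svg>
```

viewBox `0 0 308.110 149.492` with mm width/height → 1 unit = 1 mm. Flip: y_m = 149.492 − y_svg.

**Shape 1** — `<path>` rectangle, stroke `#ff0000` → cut (S757, F947). Machine vertices: (167.725,144.354) → (240.012,144.354) → (240.012,132.000) → (167.725,132.000) → (167.725,144.354). Closed: final G1 returns to the first vertex.

**Shape 2** — `<path>` quadratic bezier, stroke `#ff8800` → score (S465, F1719). Control points (SVG): P0=(17.752,108.134), P1=(24.285,101.404), P2=(48.772,65.718); sampled at t=k/5. Machine vertices: (17.752,41.358) → (21.083,45.208) → (25.851,51.375) → (32.055,59.858) → (39.695,70.658) → (48.772,83.774). Open path.

**Shape 3** — `<rect>` rectangle, stroke `#ff8800` → score (S465, F1719). Machine vertices: (130.872,97.876) → (218.086,97.876) → (218.086,73.653) → (130.872,73.653) → (130.872,97.876). Closed: final G1 returns to the first vertex.

**Shape 4** — `<path>` cubic bezier, stroke `#ff0000` → cut (S757, F947). Control points (SVG): P0=(182.669,27.163), P1=(188.960,0.444), P2=(61.981,38.646), P3=(58.804,28.645); sampled at t=k/5. Machine vertices: (182.669,122.329) → (172.508,131.475) → (142.701,130.470) → (105.589,124.743) → (73.510,119.726) → (58.804,120.847). Open path.

**Shape 5** — `<path>` regular polygon, stroke `#ff0000` → cut (S757, F947). Machine vertices: (185.367,114.620) → (175.382,111.371) → (172.133,121.356) → (182.118,124.605) → (185.367,114.620). Closed: final G1 returns to the first vertex.

G21
G90
G0 X167.725 Y144.354
M3 S757
G1 X240.012 Y144.354 F947
G1 X240.012 Y132.000
G1 X167.725 Y132.000
G1 X167.725 Y144.354
M5
G0 X17.752 Y41.358
M3 S465
G1 X21.083 Y45.208 F1719
G1 X25.851 Y51.375
G1 X32.055 Y59.858
G1 X39.695 Y70.658
G1 X48.772 Y83.774
M5
G0 X130.872 Y97.876
M3 S465
G1 X218.086 Y97.876 F1719
G1 X218.086 Y73.653
G1 X130.872 Y73.653
G1 X130.872 Y97.876
M5
G0 X182.669 Y122.329
M3 S757
G1 X172.508 Y131.475 F947
G1 X142.701 Y130.470
G1 X105.589 Y124.743
G1 X73.510 Y119.726
G1 X58.804 Y120.847
M5
G0 X185.367 Y114.620
M3 S757
G1 X175.382 Y111.371 F947
G1 X172.133 Y121.356
G1 X182.118 Y124.605
G1 X185.367 Y114.620
M5
G0 X0.000 Y0.000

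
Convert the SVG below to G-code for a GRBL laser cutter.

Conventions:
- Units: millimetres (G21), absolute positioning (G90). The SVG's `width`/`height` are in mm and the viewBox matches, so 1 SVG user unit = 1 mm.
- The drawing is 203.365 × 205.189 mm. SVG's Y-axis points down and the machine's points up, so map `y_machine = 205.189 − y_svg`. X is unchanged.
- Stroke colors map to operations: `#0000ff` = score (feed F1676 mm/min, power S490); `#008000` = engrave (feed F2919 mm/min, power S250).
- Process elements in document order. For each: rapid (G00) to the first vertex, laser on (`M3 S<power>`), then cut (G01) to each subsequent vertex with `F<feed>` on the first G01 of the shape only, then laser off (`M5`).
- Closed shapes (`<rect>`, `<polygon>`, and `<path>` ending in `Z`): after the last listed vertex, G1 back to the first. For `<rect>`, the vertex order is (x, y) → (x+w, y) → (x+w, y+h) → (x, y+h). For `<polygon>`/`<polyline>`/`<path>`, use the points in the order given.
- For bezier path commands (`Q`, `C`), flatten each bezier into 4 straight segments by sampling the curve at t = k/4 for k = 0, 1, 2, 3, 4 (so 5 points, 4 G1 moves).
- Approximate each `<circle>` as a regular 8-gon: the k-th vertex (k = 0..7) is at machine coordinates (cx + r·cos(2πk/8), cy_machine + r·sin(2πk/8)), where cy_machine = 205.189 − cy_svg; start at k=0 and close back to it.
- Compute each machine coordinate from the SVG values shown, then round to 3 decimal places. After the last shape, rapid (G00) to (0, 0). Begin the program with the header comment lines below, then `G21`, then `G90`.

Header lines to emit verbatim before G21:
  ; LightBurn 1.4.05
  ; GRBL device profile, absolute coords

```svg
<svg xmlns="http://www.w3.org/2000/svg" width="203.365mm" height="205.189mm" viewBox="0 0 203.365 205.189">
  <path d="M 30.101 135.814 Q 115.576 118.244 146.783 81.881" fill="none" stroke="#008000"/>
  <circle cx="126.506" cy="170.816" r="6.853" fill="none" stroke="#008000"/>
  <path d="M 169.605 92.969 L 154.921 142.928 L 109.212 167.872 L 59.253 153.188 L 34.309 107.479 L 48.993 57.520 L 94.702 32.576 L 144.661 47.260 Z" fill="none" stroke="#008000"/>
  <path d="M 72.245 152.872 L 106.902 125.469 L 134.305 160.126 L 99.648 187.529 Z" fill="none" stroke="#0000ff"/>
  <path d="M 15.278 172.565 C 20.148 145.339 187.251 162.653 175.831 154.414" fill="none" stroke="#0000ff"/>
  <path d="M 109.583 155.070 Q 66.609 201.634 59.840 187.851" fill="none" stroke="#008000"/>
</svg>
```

; LightBurn 1.4.05
; GRBL device profile, absolute coords
G21
G90
G00 X30.101 Y69.375
M3 S250
G01 X69.447 Y79.335 F2919
G01 X102.009 Y91.643
G01 X127.788 Y106.301
G01 X146.783 Y123.308
M5
G00 X133.359 Y34.373
M3 S250
G01 X131.352 Y39.219 F2919
G01 X126.506 Y41.226
G01 X121.660 Y39.219
G01 X119.653 Y34.373
G01 X121.660 Y29.527
G01 X126.506 Y27.520
G01 X131.352 Y29.527
G01 X133.359 Y34.373
M5
G00 X169.605 Y112.220
M3 S250
G01 X154.921 Y62.261 F2919
G01 X109.212 Y37.317
G01 X59.253 Y52.001
G01 X34.309 Y97.710
G01 X48.993 Y147.669
G01 X94.702 Y172.613
G01 X144.661 Y157.929
G01 X169.605 Y112.220
M5
G00 X72.245 Y52.317
M3 S490
G01 X106.902 Y79.720 F1676
G01 X134.305 Y45.063
G01 X99.648 Y17.660
G01 X72.245 Y52.317
M5
G00 X15.278 Y32.624
M3 S490
G01 X44.025 Y45.787 F1676
G01 X101.663 Y48.820
G01 X156.247 Y48.292
G01 X175.831 Y50.775
M5
G00 X109.583 Y50.119
M3 S250
G01 X90.359 Y30.609 F2919
G01 X75.660 Y18.642
G01 X65.487 Y14.218
G01 X59.840 Y17.338
M5
G00 X0.000 Y0.000

1 u = 1 mm; y_m = 205.189 − y.

[1] `<path>` quadratic bezier, #008000→engrave S250 F2919: (30.101,69.375) → (69.447,79.335) → (102.009,91.643) → (127.788,106.301) → (146.783,123.308)

[2] `<circle>` circle, #008000→engrave S250 F2919: (133.359,34.373) → (131.352,39.219) → (126.506,41.226) → (121.660,39.219) → (119.653,34.373) → (121.660,29.527) → (126.506,27.520) → (131.352,29.527) → (133.359,34.373) (closed)

[3] `<path>` regular polygon, #008000→engrave S250 F2919: (169.605,112.220) → (154.921,62.261) → (109.212,37.317) → (59.253,52.001) → (34.309,97.710) → (48.993,147.669) → (94.702,172.613) → (144.661,157.929) → (169.605,112.220) (closed)

[4] `<path>` regular polygon, #0000ff→score S490 F1676: (72.245,52.317) → (106.902,79.720) → (134.305,45.063) → (99.648,17.660) → (72.245,52.317) (closed)

[5] `<path>` cubic bezier, #0000ff→score S490 F1676: (15.278,32.624) → (44.025,45.787) → (101.663,48.820) → (156.247,48.292) → (175.831,50.775)

[6] `<path>` quadratic bezier, #008000→engrave S250 F2919: (109.583,50.119) → (90.359,30.609) → (75.660,18.642) → (65.487,14.218) → (59.840,17.338)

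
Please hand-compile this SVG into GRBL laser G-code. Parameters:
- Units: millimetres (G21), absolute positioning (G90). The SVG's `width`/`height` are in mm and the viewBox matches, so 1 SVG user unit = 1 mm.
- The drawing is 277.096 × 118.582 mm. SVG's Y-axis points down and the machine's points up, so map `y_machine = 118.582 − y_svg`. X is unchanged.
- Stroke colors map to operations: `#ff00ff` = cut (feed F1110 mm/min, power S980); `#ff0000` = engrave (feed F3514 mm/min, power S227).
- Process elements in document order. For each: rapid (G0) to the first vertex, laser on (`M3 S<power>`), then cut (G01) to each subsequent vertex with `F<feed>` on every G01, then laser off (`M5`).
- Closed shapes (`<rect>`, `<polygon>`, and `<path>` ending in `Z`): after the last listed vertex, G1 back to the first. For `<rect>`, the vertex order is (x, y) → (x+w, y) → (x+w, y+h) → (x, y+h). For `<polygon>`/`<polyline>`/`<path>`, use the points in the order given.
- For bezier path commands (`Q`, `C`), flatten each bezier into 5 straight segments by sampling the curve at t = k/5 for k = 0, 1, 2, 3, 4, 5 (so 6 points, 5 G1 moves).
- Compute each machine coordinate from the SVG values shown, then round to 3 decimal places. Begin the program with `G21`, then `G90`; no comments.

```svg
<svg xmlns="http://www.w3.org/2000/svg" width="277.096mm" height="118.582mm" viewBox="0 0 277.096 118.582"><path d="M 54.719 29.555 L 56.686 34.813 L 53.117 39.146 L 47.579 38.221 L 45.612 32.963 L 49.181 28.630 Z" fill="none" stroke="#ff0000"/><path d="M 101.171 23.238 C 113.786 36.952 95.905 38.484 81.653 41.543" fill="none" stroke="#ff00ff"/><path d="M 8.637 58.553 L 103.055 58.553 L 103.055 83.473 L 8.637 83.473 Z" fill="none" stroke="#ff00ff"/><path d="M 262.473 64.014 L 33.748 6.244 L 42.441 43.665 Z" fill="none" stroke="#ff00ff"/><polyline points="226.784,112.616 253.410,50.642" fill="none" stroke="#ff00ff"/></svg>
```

G21
G90
G0 X54.719 Y89.027
M3 S227
G01 X56.686 Y83.769 F3514
G01 X53.117 Y79.436 F3514
G01 X47.579 Y80.361 F3514
G01 X45.612 Y85.619 F3514
G01 X49.181 Y89.952 F3514
G01 X54.719 Y89.027 F3514
M5
G0 X101.171 Y95.344
M3 S980
G01 X105.353 Y88.468 F1110
G01 X103.855 Y83.857 F1110
G01 X98.313 Y80.854 F1110
G01 X90.367 Y78.801 F1110
G01 X81.653 Y77.039 F1110
M5
G0 X8.637 Y60.029
M3 S980
G01 X103.055 Y60.029 F1110
G01 X103.055 Y35.109 F1110
G01 X8.637 Y35.109 F1110
G01 X8.637 Y60.029 F1110
M5
G0 X262.473 Y54.568
M3 S980
G01 X33.748 Y112.338 F1110
G01 X42.441 Y74.917 F1110
G01 X262.473 Y54.568 F1110
M5
G0 X226.784 Y5.966
M3 S980
G01 X253.410 Y67.940 F1110
M5

viewBox `0 0 277.096 118.582` with mm width/height → 1 unit = 1 mm. Flip: y_m = 118.582 − y_svg.

**Shape 1** — `<path>` regular polygon, stroke `#ff0000` → engrave (S227, F3514). Machine vertices: (54.719,89.027) → (56.686,83.769) → (53.117,79.436) → (47.579,80.361) → (45.612,85.619) → (49.181,89.952) → (54.719,89.027). Closed: final G1 returns to the first vertex.

**Shape 2** — `<path>` cubic bezier, stroke `#ff00ff` → cut (S980, F1110). Control points (SVG): P0=(101.171,23.238), P1=(113.786,36.952), P2=(95.905,38.484), P3=(81.653,41.543); sampled at t=k/5. Machine vertices: (101.171,95.344) → (105.353,88.468) → (103.855,83.857) → (98.313,80.854) → (90.367,78.801) → (81.653,77.039). Open path.

**Shape 3** — `<path>` rectangle, stroke `#ff00ff` → cut (S980, F1110). Machine vertices: (8.637,60.029) → (103.055,60.029) → (103.055,35.109) → (8.637,35.109) → (8.637,60.029). Closed: final G1 returns to the first vertex.

**Shape 4** — `<path>` closed polygon, stroke `#ff00ff` → cut (S980, F1110). Machine vertices: (262.473,54.568) → (33.748,112.338) → (42.441,74.917) → (262.473,54.568). Closed: final G1 returns to the first vertex.

**Shape 5** — `<polyline>` line segment, stroke `#ff00ff` → cut (S980, F1110). Machine vertices: (226.784,5.966) → (253.410,67.940). Open path.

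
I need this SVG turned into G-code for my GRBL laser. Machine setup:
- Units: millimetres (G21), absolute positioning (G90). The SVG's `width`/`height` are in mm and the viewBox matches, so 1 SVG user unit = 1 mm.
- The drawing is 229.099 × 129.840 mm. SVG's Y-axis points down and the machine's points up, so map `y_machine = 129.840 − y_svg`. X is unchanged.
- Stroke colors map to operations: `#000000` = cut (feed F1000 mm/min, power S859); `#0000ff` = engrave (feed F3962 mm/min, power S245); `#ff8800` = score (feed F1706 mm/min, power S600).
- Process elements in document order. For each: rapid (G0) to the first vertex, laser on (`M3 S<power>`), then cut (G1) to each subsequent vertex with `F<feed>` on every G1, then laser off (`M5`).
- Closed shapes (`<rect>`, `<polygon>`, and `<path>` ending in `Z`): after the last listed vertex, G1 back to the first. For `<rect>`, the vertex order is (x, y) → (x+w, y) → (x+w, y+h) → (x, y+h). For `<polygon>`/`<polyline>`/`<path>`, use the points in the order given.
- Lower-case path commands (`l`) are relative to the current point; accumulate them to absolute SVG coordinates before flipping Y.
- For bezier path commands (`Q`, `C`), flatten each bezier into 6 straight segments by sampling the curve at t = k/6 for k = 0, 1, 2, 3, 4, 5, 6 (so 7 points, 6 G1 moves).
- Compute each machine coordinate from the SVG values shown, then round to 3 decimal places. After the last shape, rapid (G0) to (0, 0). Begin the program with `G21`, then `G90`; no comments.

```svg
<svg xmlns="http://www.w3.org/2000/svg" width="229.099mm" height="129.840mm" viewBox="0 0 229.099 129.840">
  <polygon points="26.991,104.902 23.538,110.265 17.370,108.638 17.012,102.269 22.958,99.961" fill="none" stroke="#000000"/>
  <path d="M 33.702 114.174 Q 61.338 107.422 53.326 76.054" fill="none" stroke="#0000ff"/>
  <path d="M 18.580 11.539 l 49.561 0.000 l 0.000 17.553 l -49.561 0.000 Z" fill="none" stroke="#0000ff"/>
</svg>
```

G21
G90
G0 X26.991 Y24.938
M3 S859
G1 X23.538 Y19.575 F1000
G1 X17.370 Y21.202 F1000
G1 X17.012 Y27.571 F1000
G1 X22.958 Y29.879 F1000
G1 X26.991 Y24.938 F1000
M5
G0 X33.702 Y15.666
M3 S245
G1 X41.924 Y18.600 F3962
G1 X48.165 Y22.902 F3962
G1 X52.426 Y28.572 F3962
G1 X54.706 Y35.609 F3962
G1 X55.006 Y44.014 F3962
G1 X53.326 Y53.786 F3962
M5
G0 X18.580 Y118.301
M3 S245
G1 X68.141 Y118.301 F3962
G1 X68.141 Y100.748 F3962
G1 X18.580 Y100.748 F3962
G1 X18.580 Y118.301 F3962
M5
G0 X0.000 Y0.000

viewBox `0 0 229.099 129.840` with mm width/height → 1 unit = 1 mm. Flip: y_m = 129.840 − y_svg.

**Shape 1** — `<polygon>` regular polygon, stroke `#000000` → cut (S859, F1000). Machine vertices: (26.991,24.938) → (23.538,19.575) → (17.370,21.202) → (17.012,27.571) → (22.958,29.879) → (26.991,24.938). Closed: final G1 returns to the first vertex.

**Shape 2** — `<path>` quadratic bezier, stroke `#0000ff` → engrave (S245, F3962). Control points (SVG): P0=(33.702,114.174), P1=(61.338,107.422), P2=(53.326,76.054); sampled at t=k/6. Machine vertices: (33.702,15.666) → (41.924,18.600) → (48.165,22.902) → (52.426,28.572) → (54.706,35.609) → (55.006,44.014) → (53.326,53.786). Open path.

**Shape 3** — `<path>` rectangle, stroke `#0000ff` → engrave (S245, F3962). Machine vertices: (18.580,118.301) → (68.141,118.301) → (68.141,100.748) → (18.580,100.748) → (18.580,118.301). Closed: final G1 returns to the first vertex.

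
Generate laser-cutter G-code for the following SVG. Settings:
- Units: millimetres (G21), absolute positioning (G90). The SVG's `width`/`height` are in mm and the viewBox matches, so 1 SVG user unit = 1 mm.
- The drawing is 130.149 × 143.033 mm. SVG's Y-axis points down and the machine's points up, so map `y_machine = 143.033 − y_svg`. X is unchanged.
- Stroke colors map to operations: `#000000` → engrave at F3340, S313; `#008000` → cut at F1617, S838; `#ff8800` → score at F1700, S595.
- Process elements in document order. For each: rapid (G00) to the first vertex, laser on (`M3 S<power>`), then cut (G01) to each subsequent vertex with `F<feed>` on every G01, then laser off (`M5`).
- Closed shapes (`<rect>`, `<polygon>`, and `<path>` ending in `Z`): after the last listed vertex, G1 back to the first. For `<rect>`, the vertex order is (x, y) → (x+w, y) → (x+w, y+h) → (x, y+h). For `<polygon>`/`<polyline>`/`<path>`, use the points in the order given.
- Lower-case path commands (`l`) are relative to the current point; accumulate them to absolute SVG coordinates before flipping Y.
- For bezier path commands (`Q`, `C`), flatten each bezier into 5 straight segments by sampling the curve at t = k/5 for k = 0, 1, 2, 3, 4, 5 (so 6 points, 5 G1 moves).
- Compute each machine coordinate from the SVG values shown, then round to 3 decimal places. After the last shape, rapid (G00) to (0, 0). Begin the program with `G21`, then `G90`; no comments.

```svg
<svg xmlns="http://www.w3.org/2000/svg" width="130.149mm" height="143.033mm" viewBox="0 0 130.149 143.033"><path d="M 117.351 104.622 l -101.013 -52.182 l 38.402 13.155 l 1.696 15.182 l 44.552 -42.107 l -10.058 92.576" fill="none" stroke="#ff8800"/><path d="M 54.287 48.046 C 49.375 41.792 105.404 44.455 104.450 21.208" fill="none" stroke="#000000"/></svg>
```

G21
G90
G00 X117.351 Y38.411
M3 S595
G01 X16.338 Y90.593 F1700
G01 X54.740 Y77.438 F1700
G01 X56.436 Y62.256 F1700
G01 X100.988 Y104.363 F1700
G01 X90.930 Y11.787 F1700
M5
G00 X54.287 Y94.987
M3 S313
G01 X57.709 Y97.948 F3340
G01 X70.097 Y100.441 F3340
G01 X85.790 Y104.136 F3340
G01 X99.128 Y110.707 F3340
G01 X104.450 Y121.825 F3340
M5
G00 X0.000 Y0.000

1 u = 1 mm; y_m = 143.033 − y.

[1] `<path>` open polyline, #ff8800→score S595 F1700: (117.351,38.411) → (16.338,90.593) → (54.740,77.438) → (56.436,62.256) → (100.988,104.363) → (90.930,11.787)

[2] `<path>` cubic bezier, #000000→engrave S313 F3340: (54.287,94.987) → (57.709,97.948) → (70.097,100.441) → (85.790,104.136) → (99.128,110.707) → (104.450,121.825)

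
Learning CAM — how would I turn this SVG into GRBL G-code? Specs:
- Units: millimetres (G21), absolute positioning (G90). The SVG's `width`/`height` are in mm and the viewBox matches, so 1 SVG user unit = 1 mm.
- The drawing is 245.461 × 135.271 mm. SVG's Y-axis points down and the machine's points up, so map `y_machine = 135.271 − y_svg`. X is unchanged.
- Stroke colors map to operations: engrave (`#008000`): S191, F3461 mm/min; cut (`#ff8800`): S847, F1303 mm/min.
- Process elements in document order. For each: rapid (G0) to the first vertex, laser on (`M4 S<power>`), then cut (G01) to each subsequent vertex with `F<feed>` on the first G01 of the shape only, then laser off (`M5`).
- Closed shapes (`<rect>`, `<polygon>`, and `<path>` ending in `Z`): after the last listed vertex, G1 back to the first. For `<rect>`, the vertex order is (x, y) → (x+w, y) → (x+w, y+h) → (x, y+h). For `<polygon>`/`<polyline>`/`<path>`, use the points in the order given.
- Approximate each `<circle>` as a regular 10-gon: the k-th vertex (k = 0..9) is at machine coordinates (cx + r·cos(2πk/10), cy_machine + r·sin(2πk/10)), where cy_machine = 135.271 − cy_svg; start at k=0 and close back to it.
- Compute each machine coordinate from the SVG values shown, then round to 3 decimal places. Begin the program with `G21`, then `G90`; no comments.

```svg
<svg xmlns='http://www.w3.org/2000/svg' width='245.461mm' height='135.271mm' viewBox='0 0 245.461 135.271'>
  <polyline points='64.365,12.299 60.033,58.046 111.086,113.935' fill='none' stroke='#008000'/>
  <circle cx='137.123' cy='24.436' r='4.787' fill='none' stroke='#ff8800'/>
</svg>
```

1 u = 1 mm; y_m = 135.271 − y.

[1] `<polyline>` open polyline, #008000→engrave S191 F3461: (64.365,122.972) → (60.033,77.225) → (111.086,21.336)

[2] `<circle>` circle, #ff8800→cut S847 F1303: (141.910,110.835) → (140.996,113.649) → (138.602,115.388) → (135.644,115.388) → (133.250,113.649) → (132.336,110.835) → (133.250,108.021) → (135.644,106.282) → (138.602,106.282) → (140.996,108.021) → (141.910,110.835) (closed)

G21
G90
G0 X64.365 Y122.972
M4 S191
G01 X60.033 Y77.225 F3461
G01 X111.086 Y21.336
M5
G0 X141.910 Y110.835
M4 S847
G01 X140.996 Y113.649 F1303
G01 X138.602 Y115.388
G01 X135.644 Y115.388
G01 X133.250 Y113.649
G01 X132.336 Y110.835
G01 X133.250 Y108.021
G01 X135.644 Y106.282
G01 X138.602 Y106.282
G01 X140.996 Y108.021
G01 X141.910 Y110.835
M5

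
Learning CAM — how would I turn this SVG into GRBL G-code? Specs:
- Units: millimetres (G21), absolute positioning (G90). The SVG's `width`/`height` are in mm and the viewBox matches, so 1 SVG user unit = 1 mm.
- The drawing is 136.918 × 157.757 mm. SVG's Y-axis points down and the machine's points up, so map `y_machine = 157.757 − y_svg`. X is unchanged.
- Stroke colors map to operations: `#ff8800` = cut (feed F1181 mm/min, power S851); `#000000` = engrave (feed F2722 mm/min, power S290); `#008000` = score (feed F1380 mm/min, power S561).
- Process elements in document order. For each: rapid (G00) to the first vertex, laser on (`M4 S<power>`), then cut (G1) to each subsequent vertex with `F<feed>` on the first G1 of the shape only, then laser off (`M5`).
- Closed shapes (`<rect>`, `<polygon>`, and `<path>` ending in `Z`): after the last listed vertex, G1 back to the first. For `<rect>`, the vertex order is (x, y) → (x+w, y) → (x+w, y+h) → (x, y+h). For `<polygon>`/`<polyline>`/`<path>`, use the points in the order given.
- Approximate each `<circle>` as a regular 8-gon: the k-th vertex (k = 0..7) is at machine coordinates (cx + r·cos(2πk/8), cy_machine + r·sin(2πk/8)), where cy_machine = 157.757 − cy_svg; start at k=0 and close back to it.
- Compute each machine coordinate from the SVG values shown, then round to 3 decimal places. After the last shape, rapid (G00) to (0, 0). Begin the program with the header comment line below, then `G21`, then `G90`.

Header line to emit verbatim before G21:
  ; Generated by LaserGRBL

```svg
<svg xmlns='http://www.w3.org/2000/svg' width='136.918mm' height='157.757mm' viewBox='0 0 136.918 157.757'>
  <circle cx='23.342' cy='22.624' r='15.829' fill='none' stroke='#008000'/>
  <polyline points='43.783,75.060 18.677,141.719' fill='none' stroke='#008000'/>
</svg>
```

; Generated by LaserGRBL
G21
G90
G00 X39.171 Y135.133
M4 S561
G1 X34.535 Y146.326 F1380
G1 X23.342 Y150.962
G1 X12.149 Y146.326
G1 X7.513 Y135.133
G1 X12.149 Y123.940
G1 X23.342 Y119.304
G1 X34.535 Y123.940
G1 X39.171 Y135.133
M5
G00 X43.783 Y82.697
M4 S561
G1 X18.677 Y16.038 F1380
M5
G00 X0.000 Y0.000

1 u = 1 mm; y_m = 157.757 − y.

[1] `<circle>` circle, #008000→score S561 F1380: (39.171,135.133) → (34.535,146.326) → (23.342,150.962) → (12.149,146.326) → (7.513,135.133) → (12.149,123.940) → (23.342,119.304) → (34.535,123.940) → (39.171,135.133) (closed)

[2] `<polyline>` line segment, #008000→score S561 F1380: (43.783,82.697) → (18.677,16.038)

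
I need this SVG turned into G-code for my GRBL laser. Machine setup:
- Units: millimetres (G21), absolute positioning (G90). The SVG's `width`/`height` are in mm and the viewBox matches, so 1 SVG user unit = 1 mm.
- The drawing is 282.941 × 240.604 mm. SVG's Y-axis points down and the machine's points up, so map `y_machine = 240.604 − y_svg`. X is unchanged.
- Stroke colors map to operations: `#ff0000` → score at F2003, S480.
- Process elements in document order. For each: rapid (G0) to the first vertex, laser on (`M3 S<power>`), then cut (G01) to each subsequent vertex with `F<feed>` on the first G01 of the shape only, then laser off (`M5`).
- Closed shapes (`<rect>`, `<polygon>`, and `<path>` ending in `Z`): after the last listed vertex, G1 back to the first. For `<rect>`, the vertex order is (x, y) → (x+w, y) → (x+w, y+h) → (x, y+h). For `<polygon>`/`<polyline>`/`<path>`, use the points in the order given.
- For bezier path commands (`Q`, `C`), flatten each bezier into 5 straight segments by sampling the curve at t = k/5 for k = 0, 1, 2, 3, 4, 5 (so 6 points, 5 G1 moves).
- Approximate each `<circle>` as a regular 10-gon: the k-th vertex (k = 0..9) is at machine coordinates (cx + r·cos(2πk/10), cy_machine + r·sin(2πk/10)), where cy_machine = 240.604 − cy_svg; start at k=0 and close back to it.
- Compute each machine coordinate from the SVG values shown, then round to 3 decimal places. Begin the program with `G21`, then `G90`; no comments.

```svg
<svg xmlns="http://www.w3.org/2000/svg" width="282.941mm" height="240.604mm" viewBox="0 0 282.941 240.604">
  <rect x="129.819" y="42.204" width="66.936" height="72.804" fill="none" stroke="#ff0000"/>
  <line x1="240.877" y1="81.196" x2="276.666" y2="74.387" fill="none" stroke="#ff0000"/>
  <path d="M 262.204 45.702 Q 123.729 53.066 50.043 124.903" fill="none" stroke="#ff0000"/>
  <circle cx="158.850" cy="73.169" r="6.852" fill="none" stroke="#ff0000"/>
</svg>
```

G21
G90
G0 X129.819 Y198.400
M3 S480
G01 X196.755 Y198.400 F2003
G01 X196.755 Y125.596
G01 X129.819 Y125.596
G01 X129.819 Y198.400
M5
G0 X240.877 Y159.408
M3 S480
G01 X276.666 Y166.217 F2003
M5
G0 X262.204 Y194.902
M3 S480
G01 X209.406 Y189.377 F2003
G01 X161.790 Y178.695
G01 X119.358 Y162.855
G01 X82.109 Y141.857
G01 X50.043 Y115.701
M5
G0 X165.702 Y167.435
M3 S480
G01 X164.393 Y171.463 F2003
G01 X160.967 Y173.952
G01 X156.733 Y173.952
G01 X153.307 Y171.463
G01 X151.998 Y167.435
G01 X153.307 Y163.407
G01 X156.733 Y160.918
G01 X160.967 Y160.918
G01 X164.393 Y163.407
G01 X165.702 Y167.435
M5

viewBox `0 0 282.941 240.604` with mm width/height → 1 unit = 1 mm. Flip: y_m = 240.604 − y_svg.

**Shape 1** — `<rect>` rectangle, stroke `#ff0000` → score (S480, F2003). Machine vertices: (129.819,198.400) → (196.755,198.400) → (196.755,125.596) → (129.819,125.596) → (129.819,198.400). Closed: final G1 returns to the first vertex.

**Shape 2** — `<line>` line segment, stroke `#ff0000` → score (S480, F2003). Machine vertices: (240.877,159.408) → (276.666,166.217). Open path.

**Shape 3** — `<path>` quadratic bezier, stroke `#ff0000` → score (S480, F2003). Control points (SVG): P0=(262.204,45.702), P1=(123.729,53.066), P2=(50.043,124.903); sampled at t=k/5. Machine vertices: (262.204,194.902) → (209.406,189.377) → (161.790,178.695) → (119.358,162.855) → (82.109,141.857) → (50.043,115.701). Open path.

**Shape 4** — `<circle>` circle, stroke `#ff0000` → score (S480, F2003). Machine vertices: (165.702,167.435) → (164.393,171.463) → (160.967,173.952) → (156.733,173.952) → (153.307,171.463) → (151.998,167.435) → (153.307,163.407) → (156.733,160.918) → (160.967,160.918) → (164.393,163.407) → (165.702,167.435). Closed: final G1 returns to the first vertex.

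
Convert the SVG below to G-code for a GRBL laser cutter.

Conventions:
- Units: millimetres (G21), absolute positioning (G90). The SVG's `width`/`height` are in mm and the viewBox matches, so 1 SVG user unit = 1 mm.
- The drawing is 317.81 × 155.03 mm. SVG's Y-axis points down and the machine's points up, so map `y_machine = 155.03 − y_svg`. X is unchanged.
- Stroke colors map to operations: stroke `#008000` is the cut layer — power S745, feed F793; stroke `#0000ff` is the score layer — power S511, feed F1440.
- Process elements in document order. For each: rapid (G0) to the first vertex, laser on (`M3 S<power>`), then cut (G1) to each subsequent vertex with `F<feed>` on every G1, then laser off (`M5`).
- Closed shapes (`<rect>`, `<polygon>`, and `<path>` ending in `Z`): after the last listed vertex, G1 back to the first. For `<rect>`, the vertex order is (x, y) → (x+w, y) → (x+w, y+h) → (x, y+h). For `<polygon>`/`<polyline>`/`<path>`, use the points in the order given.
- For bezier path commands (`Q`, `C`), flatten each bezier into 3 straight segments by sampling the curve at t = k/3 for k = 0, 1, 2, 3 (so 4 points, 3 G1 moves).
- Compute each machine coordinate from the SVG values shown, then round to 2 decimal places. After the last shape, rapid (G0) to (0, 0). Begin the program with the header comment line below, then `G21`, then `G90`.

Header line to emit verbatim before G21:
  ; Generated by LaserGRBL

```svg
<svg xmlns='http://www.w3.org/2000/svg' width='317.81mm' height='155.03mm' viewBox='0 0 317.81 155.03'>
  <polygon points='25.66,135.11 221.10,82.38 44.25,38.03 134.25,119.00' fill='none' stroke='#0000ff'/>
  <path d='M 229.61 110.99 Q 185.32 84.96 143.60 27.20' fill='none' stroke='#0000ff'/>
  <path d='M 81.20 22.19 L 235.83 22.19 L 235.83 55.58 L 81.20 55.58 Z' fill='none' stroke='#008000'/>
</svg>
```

viewBox `0 0 317.81 155.03` with mm width/height → 1 unit = 1 mm. Flip: y_m = 155.03 − y_svg.

**Shape 1** — `<polygon>` closed polygon, stroke `#0000ff` → score (S511, F1440). Machine vertices: (25.66,19.92) → (221.10,72.65) → (44.25,117.00) → (134.25,36.03) → (25.66,19.92). Closed: final G1 returns to the first vertex.

**Shape 2** — `<path>` quadratic bezier, stroke `#0000ff` → score (S511, F1440). Control points (SVG): P0=(229.61,110.99), P1=(185.32,84.96), P2=(143.60,27.20); sampled at t=k/3. Machine vertices: (229.61,44.04) → (200.37,64.92) → (171.70,92.85) → (143.60,127.83). Open path.

**Shape 3** — `<path>` rectangle, stroke `#008000` → cut (S745, F793). Machine vertices: (81.20,132.84) → (235.83,132.84) → (235.83,99.45) → (81.20,99.45) → (81.20,132.84). Closed: final G1 returns to the first vertex.

; Generated by LaserGRBL
G21
G90
G0 X25.66 Y19.92
M3 S511
G1 X221.10 Y72.65 F1440
G1 X44.25 Y117.00 F1440
G1 X134.25 Y36.03 F1440
G1 X25.66 Y19.92 F1440
M5
G0 X229.61 Y44.04
M3 S511
G1 X200.37 Y64.92 F1440
G1 X171.70 Y92.85 F1440
G1 X143.60 Y127.83 F1440
M5
G0 X81.20 Y132.84
M3 S745
G1 X235.83 Y132.84 F793
G1 X235.83 Y99.45 F793
G1 X81.20 Y99.45 F793
G1 X81.20 Y132.84 F793
M5
G0 X0.00 Y0.00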